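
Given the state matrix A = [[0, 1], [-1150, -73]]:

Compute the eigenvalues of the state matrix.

det(A - λI) = λ² - (-73)λ + 1150 = (λ - (-50))(λ - (-23)). Eigenvalues: -50, -23.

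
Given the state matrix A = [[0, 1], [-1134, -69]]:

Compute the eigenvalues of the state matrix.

det(A - λI) = λ² - (-69)λ + 1134 = (λ - (-27))(λ - (-42)). Eigenvalues: -27, -42.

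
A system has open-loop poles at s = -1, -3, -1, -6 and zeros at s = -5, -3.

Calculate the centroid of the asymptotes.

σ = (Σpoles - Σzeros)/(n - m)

σ = (Σpoles - Σzeros)/(n - m) = (-11 - (-8))/(4 - 2) = -3/2 = -1.5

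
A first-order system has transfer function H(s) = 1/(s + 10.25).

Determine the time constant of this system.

For H(s) = 1/(s + 1/τ), the pole is at -1/τ = -10.25, so τ = 1/10.25 = 0.0976 s.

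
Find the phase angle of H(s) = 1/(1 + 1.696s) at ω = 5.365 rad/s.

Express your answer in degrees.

Phase = -arctan(ωτ) = -arctan(5.365 × 1.696) = -83.7°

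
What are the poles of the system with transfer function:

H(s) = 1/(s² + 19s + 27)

Discriminant = 19² - 4×1×27 = 361 - 108 = 253 > 0, so two distinct real poles. Using quadratic formula: s = (-19 ± √253)/(2×1) = (-19 ± √253)/2, with √253 ≈ 15.9060. s₁ ≈ -1.5470, s₂ ≈ -17.4530. Poles: s₁ = -1.5470, s₂ = -17.4530.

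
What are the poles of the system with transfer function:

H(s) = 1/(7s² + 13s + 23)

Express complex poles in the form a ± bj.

Discriminant = 13² - 4×7×23 = 169 - 644 = -475 < 0, so the poles are a complex conjugate pair s = (-13 ± j√475)/(2×7). Real part = -13/(2×7) = -13/14 ≈ -0.9286; imaginary part = ±√475/(2×7) ≈ 1.5567. Poles: s = -0.9286 ± 1.5567j.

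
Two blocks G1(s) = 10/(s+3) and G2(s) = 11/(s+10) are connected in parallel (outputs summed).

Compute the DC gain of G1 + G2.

Parallel: G_eq = G1 + G2. DC gain = G1(0) + G2(0) = 10/3 + 11/10 = 3.3333 + 1.1 = 4.4333.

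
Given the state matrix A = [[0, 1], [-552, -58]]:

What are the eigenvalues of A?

det(A - λI) = λ² - (-58)λ + 552 = (λ - (-46))(λ - (-12)). Eigenvalues: -46, -12.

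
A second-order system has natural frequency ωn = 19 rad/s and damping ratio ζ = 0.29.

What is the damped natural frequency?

ωd = ωn√(1 - ζ²) = 19√(1 - 0.29²) = 18.18 rad/s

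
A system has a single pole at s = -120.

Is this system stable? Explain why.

Pole at s = -120 is in the left half-plane. Stable.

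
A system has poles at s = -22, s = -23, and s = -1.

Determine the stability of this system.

All poles are in the left half-plane. System is stable.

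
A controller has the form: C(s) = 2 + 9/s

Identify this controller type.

This is a Proportional-Integral (PI) controller.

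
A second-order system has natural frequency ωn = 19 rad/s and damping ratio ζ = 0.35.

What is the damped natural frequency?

ωd = ωn√(1 - ζ²) = 19√(1 - 0.35²) = 17.8 rad/s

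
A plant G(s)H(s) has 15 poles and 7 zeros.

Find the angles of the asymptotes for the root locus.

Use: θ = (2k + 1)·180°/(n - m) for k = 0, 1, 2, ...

n - m = 15 - 7 = 8. Angles: θk = (2k + 1)·180°/8 = 22.5°, 67.5°, 112.5°, 157.5°, 202.5°, 247.5°, 292.5°, 337.5°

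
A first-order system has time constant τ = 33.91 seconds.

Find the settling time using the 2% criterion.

For first-order system, 2% settling time ≈ 4τ = 4 × 33.91 = 135.64 s.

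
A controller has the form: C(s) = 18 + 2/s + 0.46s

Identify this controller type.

This is a Proportional-Integral-Derivative (PID) controller.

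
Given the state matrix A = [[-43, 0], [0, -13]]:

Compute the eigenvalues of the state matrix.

For diagonal matrix, eigenvalues are diagonal entries: λ₁ = -43, λ₂ = -13.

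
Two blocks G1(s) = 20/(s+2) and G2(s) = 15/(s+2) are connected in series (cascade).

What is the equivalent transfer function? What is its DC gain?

Series: multiply transfer functions. G_eq = 20/(s+2) × 15/(s+2) = 300/((s+2)(s+2)). DC gain = 300/(2×2) = 75.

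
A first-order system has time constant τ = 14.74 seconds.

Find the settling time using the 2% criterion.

For first-order system, 2% settling time ≈ 4τ = 4 × 14.74 = 58.96 s.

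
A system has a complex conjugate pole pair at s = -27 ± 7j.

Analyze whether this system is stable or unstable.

Real part of poles is -27 (< 0, left half-plane). Stable.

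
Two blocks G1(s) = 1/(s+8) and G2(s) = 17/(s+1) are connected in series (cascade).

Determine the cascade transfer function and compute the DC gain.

Series: multiply transfer functions. G_eq = 1/(s+8) × 17/(s+1) = 17/((s+8)(s+1)). DC gain = 17/(8×1) = 2.125.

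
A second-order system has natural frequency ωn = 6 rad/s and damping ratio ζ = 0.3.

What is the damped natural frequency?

ωd = ωn√(1 - ζ²) = 6√(1 - 0.3²) = 5.72 rad/s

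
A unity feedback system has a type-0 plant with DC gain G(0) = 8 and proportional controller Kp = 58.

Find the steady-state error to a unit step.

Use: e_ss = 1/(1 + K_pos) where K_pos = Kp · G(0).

K_pos = Kp · G(0) = 58 × 8 = 464. e_ss = 1/(1 + 464) = 0.0022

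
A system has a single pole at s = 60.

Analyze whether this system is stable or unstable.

Pole at s = 60 is in the right half-plane. Unstable.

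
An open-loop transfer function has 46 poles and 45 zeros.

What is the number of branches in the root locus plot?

Root locus has n branches where n = number of poles = 46.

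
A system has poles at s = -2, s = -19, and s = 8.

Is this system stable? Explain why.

Pole(s) at s = 8 are not in the left half-plane. System is unstable.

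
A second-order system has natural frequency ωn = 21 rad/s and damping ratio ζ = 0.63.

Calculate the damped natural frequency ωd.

ωd = ωn√(1 - ζ²) = 21√(1 - 0.63²) = 16.31 rad/s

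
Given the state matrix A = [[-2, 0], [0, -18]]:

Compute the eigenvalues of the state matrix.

For diagonal matrix, eigenvalues are diagonal entries: λ₁ = -2, λ₂ = -18.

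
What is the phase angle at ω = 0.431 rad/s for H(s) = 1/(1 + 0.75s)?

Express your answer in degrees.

Phase = -arctan(ωτ) = -arctan(0.431 × 0.75) = -17.9°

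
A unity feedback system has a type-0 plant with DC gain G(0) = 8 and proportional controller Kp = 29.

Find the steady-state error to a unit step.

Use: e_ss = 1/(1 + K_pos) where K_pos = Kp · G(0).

K_pos = Kp · G(0) = 29 × 8 = 232. e_ss = 1/(1 + 232) = 0.0043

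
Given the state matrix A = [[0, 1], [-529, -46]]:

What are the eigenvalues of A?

det(A - λI) = λ² - (-46)λ + 529 = (λ - (-23))(λ - (-23)). Eigenvalues: -23, -23.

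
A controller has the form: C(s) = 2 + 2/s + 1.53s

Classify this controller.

This is a Proportional-Integral-Derivative (PID) controller.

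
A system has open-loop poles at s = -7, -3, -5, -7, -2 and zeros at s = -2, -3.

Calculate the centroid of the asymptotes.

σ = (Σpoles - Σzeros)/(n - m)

σ = (Σpoles - Σzeros)/(n - m) = (-24 - (-5))/(5 - 2) = -19/3 = -6.33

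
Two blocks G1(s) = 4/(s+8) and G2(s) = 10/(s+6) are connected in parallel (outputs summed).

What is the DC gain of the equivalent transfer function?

Parallel: G_eq = G1 + G2. DC gain = G1(0) + G2(0) = 4/8 + 10/6 = 0.5 + 1.6667 = 2.1667.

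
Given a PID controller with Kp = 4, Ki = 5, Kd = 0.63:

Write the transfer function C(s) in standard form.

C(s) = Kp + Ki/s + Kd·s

Substituting values: C(s) = 4 + 5/s + 0.63s = (0.63s² + 4s + 5)/s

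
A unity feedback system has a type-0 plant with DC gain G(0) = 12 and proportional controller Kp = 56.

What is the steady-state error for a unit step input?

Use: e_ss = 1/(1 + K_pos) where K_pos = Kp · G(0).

K_pos = Kp · G(0) = 56 × 12 = 672. e_ss = 1/(1 + 672) = 0.0015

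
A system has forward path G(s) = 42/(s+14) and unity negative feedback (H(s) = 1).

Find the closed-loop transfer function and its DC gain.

T(s) = G/(1+GH) = [42/(s+14)] / [1 + 42/(s+14)] = 42/(s+14+42) = 42/(s+56). DC gain = 42/56 = 0.75.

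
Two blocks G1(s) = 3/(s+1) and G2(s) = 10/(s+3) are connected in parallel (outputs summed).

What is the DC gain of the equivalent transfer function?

Parallel: G_eq = G1 + G2. DC gain = G1(0) + G2(0) = 3/1 + 10/3 = 3 + 3.3333 = 6.3333.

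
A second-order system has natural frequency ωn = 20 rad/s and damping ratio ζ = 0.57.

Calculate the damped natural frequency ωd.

ωd = ωn√(1 - ζ²) = 20√(1 - 0.57²) = 16.43 rad/s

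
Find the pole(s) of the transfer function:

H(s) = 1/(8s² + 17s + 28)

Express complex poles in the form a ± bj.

Discriminant = 17² - 4×8×28 = 289 - 896 = -607 < 0, so the poles are a complex conjugate pair s = (-17 ± j√607)/(2×8). Real part = -17/(2×8) = -17/16 = -1.0625; imaginary part = ±√607/(2×8) ≈ 1.5398. Poles: s = -1.0625 ± 1.5398j.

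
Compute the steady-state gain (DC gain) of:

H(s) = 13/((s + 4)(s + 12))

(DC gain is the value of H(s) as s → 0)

DC gain = H(0) = 13/(4 × 12) = 13/48 = 0.2708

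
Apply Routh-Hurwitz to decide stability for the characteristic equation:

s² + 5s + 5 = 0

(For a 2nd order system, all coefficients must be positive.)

Coefficients: 1, 5, 5. All positive, so system is stable.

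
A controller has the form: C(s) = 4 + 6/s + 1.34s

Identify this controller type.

This is a Proportional-Integral-Derivative (PID) controller.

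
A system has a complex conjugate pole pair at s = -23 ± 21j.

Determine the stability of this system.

Real part of poles is -23 (< 0, left half-plane). Stable.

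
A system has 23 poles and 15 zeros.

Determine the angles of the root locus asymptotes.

n - m = 23 - 15 = 8. Angles: θk = (2k + 1)·180°/8 = 22.5°, 67.5°, 112.5°, 157.5°, 202.5°, 247.5°, 292.5°, 337.5°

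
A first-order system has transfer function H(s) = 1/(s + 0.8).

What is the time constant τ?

For H(s) = 1/(s + 1/τ), the pole is at -1/τ = -0.8, so τ = 1/0.8 = 1.25 s.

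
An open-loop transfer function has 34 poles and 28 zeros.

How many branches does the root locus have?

Root locus has n branches where n = number of poles = 34.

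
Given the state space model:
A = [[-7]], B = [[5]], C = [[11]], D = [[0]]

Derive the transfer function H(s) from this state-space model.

(sI - A)⁻¹ = 1/(s + 7). H(s) = 11 × 5/(s + 7) + 0 = 55/(s + 7).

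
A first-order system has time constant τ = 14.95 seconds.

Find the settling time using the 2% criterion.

For first-order system, 2% settling time ≈ 4τ = 4 × 14.95 = 59.8 s.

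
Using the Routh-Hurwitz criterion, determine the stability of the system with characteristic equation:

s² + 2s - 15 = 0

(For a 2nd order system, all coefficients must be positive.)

Coefficients: 1, 2, -15. c=-15 not positive, so system is unstable.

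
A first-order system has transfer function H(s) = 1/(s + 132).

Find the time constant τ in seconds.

For H(s) = 1/(s + 1/τ), the pole is at -1/τ = -132, so τ = 1/132 = 0.0076 s.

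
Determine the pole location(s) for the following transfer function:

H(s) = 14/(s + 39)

Pole is where denominator = 0: s + 39 = 0, so s = -39.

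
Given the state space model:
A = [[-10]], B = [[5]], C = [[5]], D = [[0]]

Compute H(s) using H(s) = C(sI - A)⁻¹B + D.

(sI - A)⁻¹ = 1/(s + 10). H(s) = 5 × 5/(s + 10) + 0 = 25/(s + 10).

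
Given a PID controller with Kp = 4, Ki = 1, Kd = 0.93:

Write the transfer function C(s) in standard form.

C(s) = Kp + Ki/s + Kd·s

Substituting values: C(s) = 4 + 1/s + 0.93s = (0.93s² + 4s + 1)/s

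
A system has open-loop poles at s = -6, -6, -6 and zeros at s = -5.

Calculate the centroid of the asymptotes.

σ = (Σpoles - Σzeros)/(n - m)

σ = (Σpoles - Σzeros)/(n - m) = (-18 - (-5))/(3 - 1) = -13/2 = -6.5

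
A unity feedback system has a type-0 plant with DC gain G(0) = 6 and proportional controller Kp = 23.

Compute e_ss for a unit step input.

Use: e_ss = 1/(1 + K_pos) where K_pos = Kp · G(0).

K_pos = Kp · G(0) = 23 × 6 = 138. e_ss = 1/(1 + 138) = 0.0072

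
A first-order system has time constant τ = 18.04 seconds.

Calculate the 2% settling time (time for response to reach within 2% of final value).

For first-order system, 2% settling time ≈ 4τ = 4 × 18.04 = 72.16 s.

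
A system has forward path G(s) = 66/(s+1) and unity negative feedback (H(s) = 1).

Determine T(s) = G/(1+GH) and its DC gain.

T(s) = G/(1+GH) = [66/(s+1)] / [1 + 66/(s+1)] = 66/(s+1+66) = 66/(s+67). DC gain = 66/67 = 0.9851.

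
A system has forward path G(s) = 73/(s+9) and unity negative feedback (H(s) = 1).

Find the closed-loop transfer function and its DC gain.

T(s) = G/(1+GH) = [73/(s+9)] / [1 + 73/(s+9)] = 73/(s+9+73) = 73/(s+82). DC gain = 73/82 = 0.8902.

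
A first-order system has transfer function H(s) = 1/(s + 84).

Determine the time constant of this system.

For H(s) = 1/(s + 1/τ), the pole is at -1/τ = -84, so τ = 1/84 = 0.0119 s.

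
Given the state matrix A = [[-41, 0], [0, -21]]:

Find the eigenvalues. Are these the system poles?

For diagonal matrix, eigenvalues are diagonal entries: λ₁ = -41, λ₂ = -21. Eigenvalues of A = system poles.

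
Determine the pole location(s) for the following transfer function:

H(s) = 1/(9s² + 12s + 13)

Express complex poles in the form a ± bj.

Discriminant = 12² - 4×9×13 = 144 - 468 = -324 < 0, so the poles are a complex conjugate pair s = (-12 ± j√324)/(2×9). Real part = -12/(2×9) = -12/18 ≈ -0.6667; imaginary part = ±√324/(2×9) = 18/18 = 1. Poles: s = -0.6667 ± 1j.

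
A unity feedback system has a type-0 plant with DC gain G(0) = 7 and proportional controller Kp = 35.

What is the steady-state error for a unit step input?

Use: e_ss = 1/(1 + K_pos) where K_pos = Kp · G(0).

K_pos = Kp · G(0) = 35 × 7 = 245. e_ss = 1/(1 + 245) = 0.0041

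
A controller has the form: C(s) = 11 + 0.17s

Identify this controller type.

This is a Proportional-Derivative (PD) controller.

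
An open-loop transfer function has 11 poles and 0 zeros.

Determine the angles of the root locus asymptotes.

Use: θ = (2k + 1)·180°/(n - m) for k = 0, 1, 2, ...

n - m = 11 - 0 = 11. Angles: θk = (2k + 1)·180°/11 = 16.36°, 49.09°, 81.82°, 114.55°, 147.27°, 180°, 212.73°, 245.45°, 278.18°, 310.91°, 343.64°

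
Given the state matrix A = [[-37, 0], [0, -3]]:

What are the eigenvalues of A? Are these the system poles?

For diagonal matrix, eigenvalues are diagonal entries: λ₁ = -37, λ₂ = -3. Eigenvalues of A = system poles.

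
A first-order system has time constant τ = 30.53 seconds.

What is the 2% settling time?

For first-order system, 2% settling time ≈ 4τ = 4 × 30.53 = 122.12 s.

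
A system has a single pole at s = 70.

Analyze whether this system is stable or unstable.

Pole at s = 70 is in the right half-plane. Unstable.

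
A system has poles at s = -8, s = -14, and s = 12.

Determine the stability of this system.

Pole(s) at s = 12 are not in the left half-plane. System is unstable.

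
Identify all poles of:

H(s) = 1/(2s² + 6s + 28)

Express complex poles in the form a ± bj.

Discriminant = 6² - 4×2×28 = 36 - 224 = -188 < 0, so the poles are a complex conjugate pair s = (-6 ± j√188)/(2×2). Real part = -6/(2×2) = -6/4 = -1.5; imaginary part = ±√188/(2×2) ≈ 3.4278. Poles: s = -1.5 ± 3.4278j.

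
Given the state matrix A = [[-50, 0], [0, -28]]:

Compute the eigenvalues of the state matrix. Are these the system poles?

For diagonal matrix, eigenvalues are diagonal entries: λ₁ = -50, λ₂ = -28. Eigenvalues of A = system poles.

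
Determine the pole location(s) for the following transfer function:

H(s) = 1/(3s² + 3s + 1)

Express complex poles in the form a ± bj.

Discriminant = 3² - 4×3×1 = 9 - 12 = -3 < 0, so the poles are a complex conjugate pair s = (-3 ± j√3)/(2×3). Real part = -3/(2×3) = -3/6 = -0.5; imaginary part = ±√3/(2×3) ≈ 0.2887. Poles: s = -0.5 ± 0.2887j.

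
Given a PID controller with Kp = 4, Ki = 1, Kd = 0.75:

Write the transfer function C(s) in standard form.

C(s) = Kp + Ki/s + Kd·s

Substituting values: C(s) = 4 + 1/s + 0.75s = (0.75s² + 4s + 1)/s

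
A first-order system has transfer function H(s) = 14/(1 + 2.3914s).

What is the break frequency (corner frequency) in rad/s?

Corner frequency = 1/τ = 1/2.3914 = 0.418 rad/s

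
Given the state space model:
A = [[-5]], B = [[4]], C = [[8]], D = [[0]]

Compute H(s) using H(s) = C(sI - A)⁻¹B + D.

(sI - A)⁻¹ = 1/(s + 5). H(s) = 8 × 4/(s + 5) + 0 = 32/(s + 5).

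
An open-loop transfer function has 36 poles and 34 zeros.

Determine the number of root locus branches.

Root locus has n branches where n = number of poles = 36.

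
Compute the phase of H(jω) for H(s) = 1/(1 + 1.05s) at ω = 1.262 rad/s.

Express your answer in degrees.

Phase = -arctan(ωτ) = -arctan(1.262 × 1.05) = -53.0°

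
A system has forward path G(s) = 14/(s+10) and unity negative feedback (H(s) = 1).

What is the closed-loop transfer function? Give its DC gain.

T(s) = G/(1+GH) = [14/(s+10)] / [1 + 14/(s+10)] = 14/(s+10+14) = 14/(s+24). DC gain = 14/24 = 0.5833.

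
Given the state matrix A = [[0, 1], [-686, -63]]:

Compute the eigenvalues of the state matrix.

det(A - λI) = λ² - (-63)λ + 686 = (λ - (-49))(λ - (-14)). Eigenvalues: -49, -14.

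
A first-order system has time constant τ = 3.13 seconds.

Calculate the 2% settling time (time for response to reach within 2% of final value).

For first-order system, 2% settling time ≈ 4τ = 4 × 3.13 = 12.52 s.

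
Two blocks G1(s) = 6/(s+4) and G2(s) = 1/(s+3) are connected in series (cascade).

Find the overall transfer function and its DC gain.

Series: multiply transfer functions. G_eq = 6/(s+4) × 1/(s+3) = 6/((s+4)(s+3)). DC gain = 6/(4×3) = 0.5.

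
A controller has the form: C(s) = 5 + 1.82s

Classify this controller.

This is a Proportional-Derivative (PD) controller.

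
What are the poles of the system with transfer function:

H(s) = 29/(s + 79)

Pole is where denominator = 0: s + 79 = 0, so s = -79.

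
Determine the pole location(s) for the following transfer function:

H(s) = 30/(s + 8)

Pole is where denominator = 0: s + 8 = 0, so s = -8.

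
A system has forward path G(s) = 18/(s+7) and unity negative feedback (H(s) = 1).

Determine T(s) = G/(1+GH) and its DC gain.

T(s) = G/(1+GH) = [18/(s+7)] / [1 + 18/(s+7)] = 18/(s+7+18) = 18/(s+25). DC gain = 18/25 = 0.72.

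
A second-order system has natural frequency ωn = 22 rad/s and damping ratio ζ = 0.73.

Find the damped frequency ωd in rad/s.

ωd = ωn√(1 - ζ²) = 22√(1 - 0.73²) = 15.04 rad/s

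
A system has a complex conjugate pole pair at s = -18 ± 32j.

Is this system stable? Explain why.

Real part of poles is -18 (< 0, left half-plane). Stable.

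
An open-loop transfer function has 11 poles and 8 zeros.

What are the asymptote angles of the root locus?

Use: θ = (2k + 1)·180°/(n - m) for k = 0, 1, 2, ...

n - m = 11 - 8 = 3. Angles: θk = (2k + 1)·180°/3 = 60°, 180°, 300°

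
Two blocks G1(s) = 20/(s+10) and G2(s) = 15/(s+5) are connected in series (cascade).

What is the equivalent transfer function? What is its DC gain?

Series: multiply transfer functions. G_eq = 20/(s+10) × 15/(s+5) = 300/((s+10)(s+5)). DC gain = 300/(10×5) = 6.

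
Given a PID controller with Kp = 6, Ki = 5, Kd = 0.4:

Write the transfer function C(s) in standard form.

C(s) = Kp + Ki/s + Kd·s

Substituting values: C(s) = 6 + 5/s + 0.4s = (0.4s² + 6s + 5)/s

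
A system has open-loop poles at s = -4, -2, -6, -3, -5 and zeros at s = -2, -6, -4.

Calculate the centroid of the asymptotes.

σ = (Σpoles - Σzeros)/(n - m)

σ = (Σpoles - Σzeros)/(n - m) = (-20 - (-12))/(5 - 3) = -8/2 = -4.0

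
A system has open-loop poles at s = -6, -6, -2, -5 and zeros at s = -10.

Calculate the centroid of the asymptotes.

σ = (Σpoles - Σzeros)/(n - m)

σ = (Σpoles - Σzeros)/(n - m) = (-19 - (-10))/(4 - 1) = -9/3 = -3.0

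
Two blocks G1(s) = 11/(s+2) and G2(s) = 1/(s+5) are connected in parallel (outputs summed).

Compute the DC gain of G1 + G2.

Parallel: G_eq = G1 + G2. DC gain = G1(0) + G2(0) = 11/2 + 1/5 = 5.5 + 0.2 = 5.7.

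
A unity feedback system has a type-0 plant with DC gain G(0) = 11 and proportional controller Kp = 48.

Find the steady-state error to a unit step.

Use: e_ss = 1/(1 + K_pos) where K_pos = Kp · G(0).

K_pos = Kp · G(0) = 48 × 11 = 528. e_ss = 1/(1 + 528) = 0.0019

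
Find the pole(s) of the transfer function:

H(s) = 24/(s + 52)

Pole is where denominator = 0: s + 52 = 0, so s = -52.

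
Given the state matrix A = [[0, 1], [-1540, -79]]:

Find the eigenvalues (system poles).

det(A - λI) = λ² - (-79)λ + 1540 = (λ - (-44))(λ - (-35)). Eigenvalues: -44, -35.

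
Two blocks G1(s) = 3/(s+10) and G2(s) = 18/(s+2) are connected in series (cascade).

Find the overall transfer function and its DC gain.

Series: multiply transfer functions. G_eq = 3/(s+10) × 18/(s+2) = 54/((s+10)(s+2)). DC gain = 54/(10×2) = 2.7.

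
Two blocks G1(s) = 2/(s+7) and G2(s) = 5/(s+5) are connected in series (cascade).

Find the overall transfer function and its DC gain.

Series: multiply transfer functions. G_eq = 2/(s+7) × 5/(s+5) = 10/((s+7)(s+5)). DC gain = 10/(7×5) = 0.2857.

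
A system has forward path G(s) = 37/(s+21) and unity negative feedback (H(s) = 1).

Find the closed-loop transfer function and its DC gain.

T(s) = G/(1+GH) = [37/(s+21)] / [1 + 37/(s+21)] = 37/(s+21+37) = 37/(s+58). DC gain = 37/58 = 0.6379.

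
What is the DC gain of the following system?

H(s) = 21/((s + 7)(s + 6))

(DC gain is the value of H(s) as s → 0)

DC gain = H(0) = 21/(7 × 6) = 21/42 = 0.5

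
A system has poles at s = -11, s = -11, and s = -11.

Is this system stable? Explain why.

All poles are in the left half-plane. System is stable.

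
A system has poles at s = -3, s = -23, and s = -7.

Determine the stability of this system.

All poles are in the left half-plane. System is stable.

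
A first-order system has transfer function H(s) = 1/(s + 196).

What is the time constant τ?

For H(s) = 1/(s + 1/τ), the pole is at -1/τ = -196, so τ = 1/196 = 0.0051 s.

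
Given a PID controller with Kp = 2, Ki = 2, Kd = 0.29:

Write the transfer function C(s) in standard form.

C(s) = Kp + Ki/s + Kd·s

Substituting values: C(s) = 2 + 2/s + 0.29s = (0.29s² + 2s + 2)/s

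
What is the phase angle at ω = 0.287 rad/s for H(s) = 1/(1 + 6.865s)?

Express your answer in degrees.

Phase = -arctan(ωτ) = -arctan(0.287 × 6.865) = -63.1°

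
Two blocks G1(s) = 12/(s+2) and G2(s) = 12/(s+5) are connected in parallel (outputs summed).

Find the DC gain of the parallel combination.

Parallel: G_eq = G1 + G2. DC gain = G1(0) + G2(0) = 12/2 + 12/5 = 6 + 2.4 = 8.4.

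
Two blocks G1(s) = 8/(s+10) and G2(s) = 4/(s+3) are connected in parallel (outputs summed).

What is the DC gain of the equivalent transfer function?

Parallel: G_eq = G1 + G2. DC gain = G1(0) + G2(0) = 8/10 + 4/3 = 0.8 + 1.3333 = 2.1333.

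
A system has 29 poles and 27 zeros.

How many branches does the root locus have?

Root locus has n branches where n = number of poles = 29.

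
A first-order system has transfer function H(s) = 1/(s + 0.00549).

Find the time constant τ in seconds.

For H(s) = 1/(s + 1/τ), the pole is at -1/τ = -0.00549, so τ = 1/0.00549 = 182.1 s.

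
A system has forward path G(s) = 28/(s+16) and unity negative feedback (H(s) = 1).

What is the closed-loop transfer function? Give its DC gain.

T(s) = G/(1+GH) = [28/(s+16)] / [1 + 28/(s+16)] = 28/(s+16+28) = 28/(s+44). DC gain = 28/44 = 0.6364.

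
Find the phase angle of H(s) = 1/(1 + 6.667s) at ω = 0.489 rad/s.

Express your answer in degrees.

Phase = -arctan(ωτ) = -arctan(0.489 × 6.667) = -72.9°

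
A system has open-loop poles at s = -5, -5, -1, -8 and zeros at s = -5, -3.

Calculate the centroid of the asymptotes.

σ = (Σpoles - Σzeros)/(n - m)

σ = (Σpoles - Σzeros)/(n - m) = (-19 - (-8))/(4 - 2) = -11/2 = -5.5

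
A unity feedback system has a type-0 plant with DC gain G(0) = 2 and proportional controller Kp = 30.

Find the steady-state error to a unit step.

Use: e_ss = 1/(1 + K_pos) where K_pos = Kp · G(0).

K_pos = Kp · G(0) = 30 × 2 = 60. e_ss = 1/(1 + 60) = 0.0164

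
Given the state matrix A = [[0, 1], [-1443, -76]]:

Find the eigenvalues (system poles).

det(A - λI) = λ² - (-76)λ + 1443 = (λ - (-39))(λ - (-37)). Eigenvalues: -39, -37.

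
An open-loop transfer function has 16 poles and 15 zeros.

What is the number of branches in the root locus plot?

Root locus has n branches where n = number of poles = 16.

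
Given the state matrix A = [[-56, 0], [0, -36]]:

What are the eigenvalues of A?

For diagonal matrix, eigenvalues are diagonal entries: λ₁ = -56, λ₂ = -36.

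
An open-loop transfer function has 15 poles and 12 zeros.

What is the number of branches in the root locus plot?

Root locus has n branches where n = number of poles = 15.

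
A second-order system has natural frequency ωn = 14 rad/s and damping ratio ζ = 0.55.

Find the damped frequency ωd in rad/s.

ωd = ωn√(1 - ζ²) = 14√(1 - 0.55²) = 11.69 rad/s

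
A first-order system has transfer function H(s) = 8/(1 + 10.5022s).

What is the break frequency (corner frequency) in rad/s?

Corner frequency = 1/τ = 1/10.5022 = 0.095 rad/s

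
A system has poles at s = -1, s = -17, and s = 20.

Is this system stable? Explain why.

Pole(s) at s = 20 are not in the left half-plane. System is unstable.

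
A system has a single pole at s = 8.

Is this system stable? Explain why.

Pole at s = 8 is in the right half-plane. Unstable.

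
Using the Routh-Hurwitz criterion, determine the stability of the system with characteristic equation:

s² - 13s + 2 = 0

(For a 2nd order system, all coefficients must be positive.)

Coefficients: 1, -13, 2. b=-13 not positive, so system is unstable.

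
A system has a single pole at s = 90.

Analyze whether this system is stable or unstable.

Pole at s = 90 is in the right half-plane. Unstable.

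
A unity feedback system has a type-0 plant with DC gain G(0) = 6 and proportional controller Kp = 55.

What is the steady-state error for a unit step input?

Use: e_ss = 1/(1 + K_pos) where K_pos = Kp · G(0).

K_pos = Kp · G(0) = 55 × 6 = 330. e_ss = 1/(1 + 330) = 0.0030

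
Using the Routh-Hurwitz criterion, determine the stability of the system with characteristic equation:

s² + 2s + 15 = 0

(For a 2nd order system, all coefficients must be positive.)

Coefficients: 1, 2, 15. All positive, so system is stable.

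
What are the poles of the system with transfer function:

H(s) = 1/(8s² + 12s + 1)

Discriminant = 12² - 4×8×1 = 144 - 32 = 112 > 0, so two distinct real poles. Using quadratic formula: s = (-12 ± √112)/(2×8) = (-12 ± √112)/16, with √112 ≈ 10.5830. s₁ ≈ -0.0886, s₂ ≈ -1.4114. Poles: s₁ = -0.0886, s₂ = -1.4114.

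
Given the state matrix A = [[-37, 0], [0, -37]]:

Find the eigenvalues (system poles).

For diagonal matrix, eigenvalues are diagonal entries: λ₁ = -37, λ₂ = -37.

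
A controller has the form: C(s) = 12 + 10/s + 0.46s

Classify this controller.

This is a Proportional-Integral-Derivative (PID) controller.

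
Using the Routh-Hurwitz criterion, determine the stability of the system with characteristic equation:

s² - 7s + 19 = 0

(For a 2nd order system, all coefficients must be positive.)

Coefficients: 1, -7, 19. b=-7 not positive, so system is unstable.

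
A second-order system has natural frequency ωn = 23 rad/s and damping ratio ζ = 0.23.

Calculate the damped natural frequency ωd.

ωd = ωn√(1 - ζ²) = 23√(1 - 0.23²) = 22.38 rad/s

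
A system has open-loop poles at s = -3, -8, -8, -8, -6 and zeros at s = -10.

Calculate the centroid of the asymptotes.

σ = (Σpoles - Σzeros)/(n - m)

σ = (Σpoles - Σzeros)/(n - m) = (-33 - (-10))/(5 - 1) = -23/4 = -5.75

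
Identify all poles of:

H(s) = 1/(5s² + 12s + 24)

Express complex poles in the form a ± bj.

Discriminant = 12² - 4×5×24 = 144 - 480 = -336 < 0, so the poles are a complex conjugate pair s = (-12 ± j√336)/(2×5). Real part = -12/(2×5) = -12/10 = -1.2; imaginary part = ±√336/(2×5) ≈ 1.8330. Poles: s = -1.2 ± 1.8330j.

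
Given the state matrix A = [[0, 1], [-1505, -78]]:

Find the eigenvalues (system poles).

det(A - λI) = λ² - (-78)λ + 1505 = (λ - (-43))(λ - (-35)). Eigenvalues: -43, -35.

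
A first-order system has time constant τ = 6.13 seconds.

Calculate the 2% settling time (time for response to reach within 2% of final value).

For first-order system, 2% settling time ≈ 4τ = 4 × 6.13 = 24.52 s.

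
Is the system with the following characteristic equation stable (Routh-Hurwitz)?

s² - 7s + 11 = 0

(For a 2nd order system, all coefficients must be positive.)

Coefficients: 1, -7, 11. b=-7 not positive, so system is unstable.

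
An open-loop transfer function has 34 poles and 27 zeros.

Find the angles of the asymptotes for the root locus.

n - m = 34 - 27 = 7. Angles: θk = (2k + 1)·180°/7 = 25.71°, 77.14°, 128.57°, 180°, 231.43°, 282.86°, 334.29°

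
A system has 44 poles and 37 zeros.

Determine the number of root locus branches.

Root locus has n branches where n = number of poles = 44.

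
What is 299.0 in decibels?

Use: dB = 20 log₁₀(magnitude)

dB = 20 log₁₀(299.0) = 49.5 dB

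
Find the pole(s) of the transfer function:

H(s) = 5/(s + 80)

Pole is where denominator = 0: s + 80 = 0, so s = -80.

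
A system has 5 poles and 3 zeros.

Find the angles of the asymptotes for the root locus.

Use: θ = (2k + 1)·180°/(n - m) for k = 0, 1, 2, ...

n - m = 5 - 3 = 2. Angles: θk = (2k + 1)·180°/2 = 90°, 270°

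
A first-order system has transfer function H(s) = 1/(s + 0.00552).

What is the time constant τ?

For H(s) = 1/(s + 1/τ), the pole is at -1/τ = -0.00552, so τ = 1/0.00552 = 181.2 s.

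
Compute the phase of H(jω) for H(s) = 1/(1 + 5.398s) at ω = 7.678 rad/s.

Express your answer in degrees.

Phase = -arctan(ωτ) = -arctan(7.678 × 5.398) = -88.6°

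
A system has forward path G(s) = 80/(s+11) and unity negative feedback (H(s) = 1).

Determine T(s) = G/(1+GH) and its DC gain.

T(s) = G/(1+GH) = [80/(s+11)] / [1 + 80/(s+11)] = 80/(s+11+80) = 80/(s+91). DC gain = 80/91 = 0.8791.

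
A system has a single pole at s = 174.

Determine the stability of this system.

Pole at s = 174 is in the right half-plane. Unstable.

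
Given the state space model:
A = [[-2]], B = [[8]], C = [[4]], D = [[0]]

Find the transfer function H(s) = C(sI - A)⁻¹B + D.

(sI - A)⁻¹ = 1/(s + 2). H(s) = 4 × 8/(s + 2) + 0 = 32/(s + 2).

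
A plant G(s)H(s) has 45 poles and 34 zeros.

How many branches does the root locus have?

Root locus has n branches where n = number of poles = 45.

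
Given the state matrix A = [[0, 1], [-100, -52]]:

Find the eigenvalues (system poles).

det(A - λI) = λ² - (-52)λ + 100 = (λ - (-2))(λ - (-50)). Eigenvalues: -2, -50.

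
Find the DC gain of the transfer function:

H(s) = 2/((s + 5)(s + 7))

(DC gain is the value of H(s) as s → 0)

DC gain = H(0) = 2/(5 × 7) = 2/35 = 0.0571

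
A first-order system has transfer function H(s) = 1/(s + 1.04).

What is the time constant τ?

For H(s) = 1/(s + 1/τ), the pole is at -1/τ = -1.04, so τ = 1/1.04 = 0.9615 s.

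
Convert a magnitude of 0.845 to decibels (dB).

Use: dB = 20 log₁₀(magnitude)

dB = 20 log₁₀(0.845) = -1.5 dB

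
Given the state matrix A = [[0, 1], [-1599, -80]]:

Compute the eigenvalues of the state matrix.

det(A - λI) = λ² - (-80)λ + 1599 = (λ - (-41))(λ - (-39)). Eigenvalues: -41, -39.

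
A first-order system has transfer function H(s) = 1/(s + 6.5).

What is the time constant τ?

For H(s) = 1/(s + 1/τ), the pole is at -1/τ = -6.5, so τ = 1/6.5 = 0.1538 s.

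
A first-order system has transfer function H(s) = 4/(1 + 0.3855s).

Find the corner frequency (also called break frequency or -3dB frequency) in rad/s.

Corner frequency = 1/τ = 1/0.3855 = 2.594 rad/s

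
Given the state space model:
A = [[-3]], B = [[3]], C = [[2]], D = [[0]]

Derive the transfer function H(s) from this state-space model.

(sI - A)⁻¹ = 1/(s + 3). H(s) = 2 × 3/(s + 3) + 0 = 6/(s + 3).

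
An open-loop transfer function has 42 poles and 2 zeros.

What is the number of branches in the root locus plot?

Root locus has n branches where n = number of poles = 42.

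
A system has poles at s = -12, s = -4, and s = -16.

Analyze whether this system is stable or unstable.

All poles are in the left half-plane. System is stable.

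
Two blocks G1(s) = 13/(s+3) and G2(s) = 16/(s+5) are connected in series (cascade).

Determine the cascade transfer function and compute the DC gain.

Series: multiply transfer functions. G_eq = 13/(s+3) × 16/(s+5) = 208/((s+3)(s+5)). DC gain = 208/(3×5) = 13.8667.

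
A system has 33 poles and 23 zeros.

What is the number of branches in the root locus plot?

Root locus has n branches where n = number of poles = 33.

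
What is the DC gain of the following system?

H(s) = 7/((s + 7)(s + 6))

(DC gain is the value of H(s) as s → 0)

DC gain = H(0) = 7/(7 × 6) = 7/42 = 0.1667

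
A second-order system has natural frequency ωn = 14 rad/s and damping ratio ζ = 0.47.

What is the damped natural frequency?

ωd = ωn√(1 - ζ²) = 14√(1 - 0.47²) = 12.36 rad/s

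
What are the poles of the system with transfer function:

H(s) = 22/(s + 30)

Pole is where denominator = 0: s + 30 = 0, so s = -30.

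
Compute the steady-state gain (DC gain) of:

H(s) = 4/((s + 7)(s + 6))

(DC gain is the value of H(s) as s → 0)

DC gain = H(0) = 4/(7 × 6) = 4/42 = 0.0952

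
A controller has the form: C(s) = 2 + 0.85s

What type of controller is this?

This is a Proportional-Derivative (PD) controller.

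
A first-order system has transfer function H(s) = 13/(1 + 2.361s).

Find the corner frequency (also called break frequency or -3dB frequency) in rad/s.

Corner frequency = 1/τ = 1/2.361 = 0.424 rad/s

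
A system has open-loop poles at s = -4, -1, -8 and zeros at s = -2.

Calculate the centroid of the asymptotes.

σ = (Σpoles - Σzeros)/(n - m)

σ = (Σpoles - Σzeros)/(n - m) = (-13 - (-2))/(3 - 1) = -11/2 = -5.5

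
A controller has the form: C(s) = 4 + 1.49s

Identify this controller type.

This is a Proportional-Derivative (PD) controller.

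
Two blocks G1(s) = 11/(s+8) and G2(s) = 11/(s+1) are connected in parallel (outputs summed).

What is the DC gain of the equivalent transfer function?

Parallel: G_eq = G1 + G2. DC gain = G1(0) + G2(0) = 11/8 + 11/1 = 1.375 + 11 = 12.375.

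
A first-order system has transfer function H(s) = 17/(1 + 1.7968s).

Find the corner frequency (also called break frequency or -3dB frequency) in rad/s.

Corner frequency = 1/τ = 1/1.7968 = 0.557 rad/s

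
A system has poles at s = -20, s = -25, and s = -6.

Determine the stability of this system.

All poles are in the left half-plane. System is stable.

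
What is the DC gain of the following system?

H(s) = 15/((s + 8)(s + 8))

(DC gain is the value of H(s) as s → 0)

DC gain = H(0) = 15/(8 × 8) = 15/64 = 0.234375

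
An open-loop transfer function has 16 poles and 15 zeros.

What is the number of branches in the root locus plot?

Root locus has n branches where n = number of poles = 16.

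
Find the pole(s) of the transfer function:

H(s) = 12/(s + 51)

Pole is where denominator = 0: s + 51 = 0, so s = -51.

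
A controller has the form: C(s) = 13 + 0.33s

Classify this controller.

This is a Proportional-Derivative (PD) controller.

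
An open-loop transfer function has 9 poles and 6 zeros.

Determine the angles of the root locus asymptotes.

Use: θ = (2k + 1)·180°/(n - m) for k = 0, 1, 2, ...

n - m = 9 - 6 = 3. Angles: θk = (2k + 1)·180°/3 = 60°, 180°, 300°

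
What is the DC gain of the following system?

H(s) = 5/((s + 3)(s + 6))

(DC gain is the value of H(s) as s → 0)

DC gain = H(0) = 5/(3 × 6) = 5/18 = 0.2778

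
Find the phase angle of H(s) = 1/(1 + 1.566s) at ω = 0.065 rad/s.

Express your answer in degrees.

Phase = -arctan(ωτ) = -arctan(0.065 × 1.566) = -5.8°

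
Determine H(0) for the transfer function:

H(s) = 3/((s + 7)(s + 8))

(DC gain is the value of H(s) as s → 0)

DC gain = H(0) = 3/(7 × 8) = 3/56 = 0.0536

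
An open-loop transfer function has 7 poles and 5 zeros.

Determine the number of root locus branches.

Root locus has n branches where n = number of poles = 7.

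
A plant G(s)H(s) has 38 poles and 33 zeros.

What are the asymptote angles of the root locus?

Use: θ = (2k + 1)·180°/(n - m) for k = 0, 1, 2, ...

n - m = 38 - 33 = 5. Angles: θk = (2k + 1)·180°/5 = 36°, 108°, 180°, 252°, 324°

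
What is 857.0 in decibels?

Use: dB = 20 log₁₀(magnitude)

dB = 20 log₁₀(857.0) = 58.7 dB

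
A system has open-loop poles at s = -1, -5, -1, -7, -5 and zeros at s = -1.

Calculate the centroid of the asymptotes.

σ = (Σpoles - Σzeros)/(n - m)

σ = (Σpoles - Σzeros)/(n - m) = (-19 - (-1))/(5 - 1) = -18/4 = -4.5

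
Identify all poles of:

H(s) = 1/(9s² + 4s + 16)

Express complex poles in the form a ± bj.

Discriminant = 4² - 4×9×16 = 16 - 576 = -560 < 0, so the poles are a complex conjugate pair s = (-4 ± j√560)/(2×9). Real part = -4/(2×9) = -4/18 ≈ -0.2222; imaginary part = ±√560/(2×9) ≈ 1.3147. Poles: s = -0.2222 ± 1.3147j.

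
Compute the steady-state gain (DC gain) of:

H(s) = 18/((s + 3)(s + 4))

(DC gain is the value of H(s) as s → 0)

DC gain = H(0) = 18/(3 × 4) = 18/12 = 1.5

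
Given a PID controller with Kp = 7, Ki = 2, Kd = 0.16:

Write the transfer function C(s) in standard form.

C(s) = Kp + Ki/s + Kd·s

Substituting values: C(s) = 7 + 2/s + 0.16s = (0.16s² + 7s + 2)/s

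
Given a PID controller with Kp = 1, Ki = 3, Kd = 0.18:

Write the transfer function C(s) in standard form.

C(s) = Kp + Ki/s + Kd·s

Substituting values: C(s) = 1 + 3/s + 0.18s = (0.18s² + s + 3)/s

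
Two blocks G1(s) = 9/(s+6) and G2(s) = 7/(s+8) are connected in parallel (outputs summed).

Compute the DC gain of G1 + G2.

Parallel: G_eq = G1 + G2. DC gain = G1(0) + G2(0) = 9/6 + 7/8 = 1.5 + 0.875 = 2.375.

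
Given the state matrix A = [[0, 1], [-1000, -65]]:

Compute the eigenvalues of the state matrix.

det(A - λI) = λ² - (-65)λ + 1000 = (λ - (-40))(λ - (-25)). Eigenvalues: -40, -25.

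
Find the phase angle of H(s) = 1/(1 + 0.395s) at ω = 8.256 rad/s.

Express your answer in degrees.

Phase = -arctan(ωτ) = -arctan(8.256 × 0.395) = -73.0°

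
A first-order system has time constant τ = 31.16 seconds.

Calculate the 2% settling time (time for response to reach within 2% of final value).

For first-order system, 2% settling time ≈ 4τ = 4 × 31.16 = 124.64 s.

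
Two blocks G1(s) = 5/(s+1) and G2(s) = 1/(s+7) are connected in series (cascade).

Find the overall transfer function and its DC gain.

Series: multiply transfer functions. G_eq = 5/(s+1) × 1/(s+7) = 5/((s+1)(s+7)). DC gain = 5/(1×7) = 0.7143.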